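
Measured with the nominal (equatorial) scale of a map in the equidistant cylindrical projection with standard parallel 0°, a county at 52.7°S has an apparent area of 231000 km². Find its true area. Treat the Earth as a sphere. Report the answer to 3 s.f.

For the equirectangular projection with φ₀ = 0 (plate carrée), h = 1 along meridians and k = sec φ along parallels.
Areal scale = h·k = 1 × sec φ; at 52.7°, h = 1.000, k = 1.650, so h·k = 1.650.
True area = apparent / (areal scale) = 231000 / 1.650 ≈ 140000 km².

140000 km²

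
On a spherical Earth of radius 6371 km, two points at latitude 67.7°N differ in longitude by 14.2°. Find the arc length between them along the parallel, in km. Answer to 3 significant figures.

599 km

Arc length along a parallel = R cos φ · Δλ (with Δλ in radians).
= 6371 × cos 67.7° × (14.2° × π/180) = 6371 × 0.3795 × 0.2478 ≈ 599 km.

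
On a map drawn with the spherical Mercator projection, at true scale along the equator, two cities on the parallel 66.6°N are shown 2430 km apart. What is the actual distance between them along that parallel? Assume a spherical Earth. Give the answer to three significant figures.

For Mercator, h = k = sec φ (a conformal cylindrical projection has a single point scale, 1/cos φ).
Along the parallel at 66.6°, map distances are exaggerated by k = sec 66.6° = 2.518.
True distance = 2430 / 2.518 = 2430 × cos 66.6° ≈ 965 km.

965 km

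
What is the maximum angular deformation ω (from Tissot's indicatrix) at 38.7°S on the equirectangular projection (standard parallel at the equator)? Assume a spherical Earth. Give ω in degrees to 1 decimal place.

14.2°

Plate carrée maps x = Rλ, y = Rφ. The meridian scale is h = 1 and the parallel scale is k = 1/cos φ = sec φ.
At 38.7°: h = 1.000, k = 1.281; principal scales a = 1.281, b = 1.000.
sin(ω/2) = (a − b)/(a + b) = 0.2813/2.281 = 0.1233, so ω = 2 arcsin(0.1233) ≈ 14.2°.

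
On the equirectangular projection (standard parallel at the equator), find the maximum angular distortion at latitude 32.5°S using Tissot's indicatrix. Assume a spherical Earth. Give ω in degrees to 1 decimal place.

In the plate carrée (x = Rλ, y = Rφ), meridians are true-scale (h = 1) and parallels are stretched by k = sec φ.
At 32.5°: h = 1.000, k = 1.186; principal scales a = 1.186, b = 1.000.
sin(ω/2) = (a − b)/(a + b) = 0.1857/2.186 = 0.08496, so ω = 2 arcsin(0.08496) ≈ 9.7°.

9.7°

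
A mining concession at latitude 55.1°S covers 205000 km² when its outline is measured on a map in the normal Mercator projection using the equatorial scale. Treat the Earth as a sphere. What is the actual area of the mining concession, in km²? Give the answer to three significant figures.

67100 km²

For Mercator, h = k = sec φ (a conformal cylindrical projection has a single point scale, 1/cos φ).
Areal scale = k² = sec²φ = 1/cos²(55.1°) = 1/0.5721² = 3.055.
True area = apparent / (areal scale) = 205000 / 3.055 ≈ 67100 km².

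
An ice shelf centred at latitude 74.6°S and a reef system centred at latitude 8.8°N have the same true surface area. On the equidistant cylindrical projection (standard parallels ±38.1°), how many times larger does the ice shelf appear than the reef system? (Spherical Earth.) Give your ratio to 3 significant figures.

In the equirectangular projection with standard parallel φ₀ = 38.1° (x = Rλ cos φ₀, y = Rφ), meridians are true-scale (h = 1) and the parallel scale is k = cos φ₀ / cos φ.
Areal scale at 74.6°: h·k = 1.000 × 2.963 = 2.963.
Areal scale at 8.8°: h·k = 1.000 × 0.7963 = 0.7963.
Ratio = 2.963/0.7963 ≈ 3.72.

3.72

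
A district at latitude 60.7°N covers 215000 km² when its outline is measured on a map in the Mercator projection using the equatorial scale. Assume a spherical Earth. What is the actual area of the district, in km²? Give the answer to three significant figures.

51500 km²

The Mercator projection is conformal; its linear scale factor is the same in every direction and equals sec φ = 1/cos φ.
Areal scale = k² = sec²φ = 1/cos²(60.7°) = 1/0.4894² = 4.175.
True area = apparent / (areal scale) = 215000 / 4.175 ≈ 51500 km².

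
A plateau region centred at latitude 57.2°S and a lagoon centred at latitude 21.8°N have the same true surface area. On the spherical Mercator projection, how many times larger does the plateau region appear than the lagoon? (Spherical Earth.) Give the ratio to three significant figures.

Mercator areal scale is sec²φ.
At 57.2°: sec²(57.2°) = 1/0.5417² = 3.408.
At 21.8°: sec²(21.8°) = 1/0.9285² = 1.160.
Ratio = 3.408/1.160 = cos²(21.8°)/cos²(57.2°) ≈ 2.94.

2.94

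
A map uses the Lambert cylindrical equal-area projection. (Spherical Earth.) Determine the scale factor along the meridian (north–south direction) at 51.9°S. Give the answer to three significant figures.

The Lambert cylindrical equal-area projection is the cylindrical equal-area projection with its standard parallel at the equator (φ₀ = 0). For cylindrical equal-area with standard parallel φ₀, h = cos φ / cos φ₀ and k = cos φ₀ / cos φ, so h·k = 1.
h = cos 51.9° / cos 0° = 0.6170/1.000 = 0.6170.

0.617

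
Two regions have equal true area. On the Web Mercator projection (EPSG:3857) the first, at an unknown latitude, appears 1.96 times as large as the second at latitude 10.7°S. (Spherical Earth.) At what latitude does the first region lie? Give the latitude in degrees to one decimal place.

45.4°

On Mercator, (apparent₁)/(apparent₂) = sec²φ₁ / sec²φ₂ when true areas are equal.
cos²φ₂ / cos²φ₁ = 1.96  ⇒  cos φ₁ = cos 10.7° / √1.96 = 0.9826/1.400 = 0.7019.
φ₁ = arccos(0.7019) ≈ 45.4°.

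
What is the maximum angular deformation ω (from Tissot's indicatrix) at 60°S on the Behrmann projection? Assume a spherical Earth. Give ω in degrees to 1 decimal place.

The Behrmann projection is cylindrical equal-area with φ₀ = 30°. For cylindrical equal-area with standard parallel φ₀, h = cos φ / cos φ₀ and k = cos φ₀ / cos φ, so h·k = 1.
At 60°: h = 0.5774, k = 1.732; principal scales a = 1.732, b = 0.5774.
sin(ω/2) = (a − b)/(a + b) = 1.155/2.309 = 0.5000, so ω = 2 arcsin(0.5000) ≈ 60.0°.

60.0°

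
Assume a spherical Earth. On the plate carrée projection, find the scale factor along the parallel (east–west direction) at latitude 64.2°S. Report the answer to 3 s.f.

2.30

For the equirectangular projection with φ₀ = 0 (plate carrée), h = 1 along meridians and k = sec φ along parallels.
k = 1/cos 64.2° = 1/0.4352 = 2.298.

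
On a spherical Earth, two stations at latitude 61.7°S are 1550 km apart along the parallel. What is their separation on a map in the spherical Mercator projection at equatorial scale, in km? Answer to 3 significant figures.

Mercator is conformal, so the point scale is isotropic: h = k = sec φ = 1/cos φ.
Along the parallel, k = sec 61.7° = 1/0.4741 = 2.109.
Map distance = 1550 × 2.109 ≈ 3270 km.

3270 km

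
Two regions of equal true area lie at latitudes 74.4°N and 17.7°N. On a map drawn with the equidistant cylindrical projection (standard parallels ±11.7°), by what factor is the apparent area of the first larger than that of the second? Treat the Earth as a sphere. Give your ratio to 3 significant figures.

In the equirectangular projection with standard parallel φ₀ = 11.7° (x = Rλ cos φ₀, y = Rφ), meridians are true-scale (h = 1) and the parallel scale is k = cos φ₀ / cos φ.
Areal scale at 74.4°: h·k = 1.000 × 3.641 = 3.641.
Areal scale at 17.7°: h·k = 1.000 × 1.028 = 1.028.
Ratio = 3.641/1.028 ≈ 3.54.

3.54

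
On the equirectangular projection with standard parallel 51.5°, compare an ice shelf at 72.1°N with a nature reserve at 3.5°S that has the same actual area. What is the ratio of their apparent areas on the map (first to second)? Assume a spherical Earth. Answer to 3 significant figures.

3.25

The equidistant cylindrical projection with φ₀ = 51.5° has h = 1 (meridians true) and k = cos φ₀ / cos φ along parallels.
Areal scale at 72.1°: h·k = 1.000 × 2.025 = 2.025.
Areal scale at 3.5°: h·k = 1.000 × 0.6237 = 0.6237.
Ratio = 2.025/0.6237 ≈ 3.25.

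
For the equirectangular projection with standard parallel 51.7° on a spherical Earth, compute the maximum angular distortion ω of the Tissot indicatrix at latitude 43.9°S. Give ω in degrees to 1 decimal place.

In the equirectangular projection with standard parallel φ₀ = 51.7° (x = Rλ cos φ₀, y = Rφ), meridians are true-scale (h = 1) and the parallel scale is k = cos φ₀ / cos φ.
At 43.9°: h = 1.000, k = 0.8601; principal scales a = 1.000, b = 0.8601.
sin(ω/2) = (a − b)/(a + b) = 0.1399/1.860 = 0.07518, so ω = 2 arcsin(0.07518) ≈ 8.6°.

8.6°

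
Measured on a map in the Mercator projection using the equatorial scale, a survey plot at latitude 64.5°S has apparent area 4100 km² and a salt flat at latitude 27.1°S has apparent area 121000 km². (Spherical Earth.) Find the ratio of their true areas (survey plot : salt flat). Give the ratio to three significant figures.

On Mercator the areal scale is sec²φ, so true area = apparent × cos²φ.
True area of survey plot: 4100 × cos²(64.5°) = 4100 × 0.1853 = 759.9 km².
True area of salt flat: 121000 × cos²(27.1°) = 121000 × 0.7925 = 95890 km².
Ratio = 759.9 / 95890 ≈ 0.00792.

0.00792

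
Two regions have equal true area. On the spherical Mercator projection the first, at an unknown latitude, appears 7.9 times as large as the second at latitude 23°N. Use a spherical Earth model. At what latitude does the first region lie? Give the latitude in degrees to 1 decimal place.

On Mercator, (apparent₁)/(apparent₂) = sec²φ₁ / sec²φ₂ when true areas are equal.
cos²φ₂ / cos²φ₁ = 7.9  ⇒  cos φ₁ = cos 23° / √7.9 = 0.9205/2.811 = 0.3275.
φ₁ = arccos(0.3275) ≈ 70.9°.

70.9°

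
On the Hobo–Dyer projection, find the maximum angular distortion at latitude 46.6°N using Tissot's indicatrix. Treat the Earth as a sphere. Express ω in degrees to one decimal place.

The Hobo–Dyer projection is cylindrical equal-area with φ₀ = 37.5°. A cylindrical equal-area projection with standard parallel φ₀ has meridian scale h = cos φ / cos φ₀ and parallel scale k = cos φ₀ / cos φ (so areas are preserved, h·k = 1).
At 46.6°: h = 0.8661, k = 1.155; principal scales a = 1.155, b = 0.8661.
sin(ω/2) = (a − b)/(a + b) = 0.2886/2.021 = 0.1428, so ω = 2 arcsin(0.1428) ≈ 16.4°.

16.4°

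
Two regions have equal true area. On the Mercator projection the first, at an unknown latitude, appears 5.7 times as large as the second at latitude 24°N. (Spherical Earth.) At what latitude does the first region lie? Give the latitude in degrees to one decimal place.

On Mercator, (apparent₁)/(apparent₂) = sec²φ₁ / sec²φ₂ when true areas are equal.
cos²φ₂ / cos²φ₁ = 5.7  ⇒  cos φ₁ = cos 24° / √5.7 = 0.9135/2.387 = 0.3826.
φ₁ = arccos(0.3826) ≈ 67.5°.

67.5°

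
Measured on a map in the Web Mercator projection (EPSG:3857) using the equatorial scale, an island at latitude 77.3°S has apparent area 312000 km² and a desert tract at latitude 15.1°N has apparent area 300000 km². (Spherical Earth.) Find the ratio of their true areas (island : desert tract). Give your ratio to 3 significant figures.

Since Mercator area scale is 1/cos²φ, the true area equals the apparent area multiplied by cos²φ.
True area of island: 312000 × cos²(77.3°) = 312000 × 0.04833 = 15080 km².
True area of desert tract: 300000 × cos²(15.1°) = 300000 × 0.9321 = 279600 km².
Ratio = 15080 / 279600 ≈ 0.0539.

0.0539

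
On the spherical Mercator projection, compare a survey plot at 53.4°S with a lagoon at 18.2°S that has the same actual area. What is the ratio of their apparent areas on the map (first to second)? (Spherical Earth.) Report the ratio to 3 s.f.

Mercator areal scale is sec²φ.
At 53.4°: sec²(53.4°) = 1/0.5962² = 2.813.
At 18.2°: sec²(18.2°) = 1/0.9500² = 1.108.
Ratio = 2.813/1.108 = cos²(18.2°)/cos²(53.4°) ≈ 2.54.

2.54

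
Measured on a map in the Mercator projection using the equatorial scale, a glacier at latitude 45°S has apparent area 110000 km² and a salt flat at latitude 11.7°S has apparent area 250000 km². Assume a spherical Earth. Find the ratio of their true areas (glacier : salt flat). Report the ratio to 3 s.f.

0.229

Mercator's areal exaggeration is sec²φ; hence true area = (apparent area) · cos²φ.
True area of glacier: 110000 × cos²(45°) = 110000 × 0.5000 = 55000 km².
True area of salt flat: 250000 × cos²(11.7°) = 250000 × 0.9589 = 239700 km².
Ratio = 55000 / 239700 ≈ 0.229.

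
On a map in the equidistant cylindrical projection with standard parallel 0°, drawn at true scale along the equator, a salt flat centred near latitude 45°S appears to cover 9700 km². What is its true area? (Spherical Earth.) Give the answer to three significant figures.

6860 km²

For the equirectangular projection with φ₀ = 0 (plate carrée), h = 1 along meridians and k = sec φ along parallels.
Areal scale = h·k = 1 × sec φ; at 45°, h = 1.000, k = 1.414, so h·k = 1.414.
True area = apparent / (areal scale) = 9700 / 1.414 ≈ 6860 km².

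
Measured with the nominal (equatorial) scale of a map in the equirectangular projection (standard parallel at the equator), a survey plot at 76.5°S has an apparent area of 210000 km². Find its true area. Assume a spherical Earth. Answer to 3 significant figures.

49000 km²

Plate carrée maps x = Rλ, y = Rφ. The meridian scale is h = 1 and the parallel scale is k = 1/cos φ = sec φ.
Areal scale = h·k = 1 × sec φ; at 76.5°, h = 1.000, k = 4.284, so h·k = 4.284.
True area = apparent / (areal scale) = 210000 / 4.284 ≈ 49000 km².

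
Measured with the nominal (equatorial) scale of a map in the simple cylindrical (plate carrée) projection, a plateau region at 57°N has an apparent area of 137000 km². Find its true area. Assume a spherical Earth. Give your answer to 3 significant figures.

Plate carrée maps x = Rλ, y = Rφ. The meridian scale is h = 1 and the parallel scale is k = 1/cos φ = sec φ.
Areal scale = h·k = 1 × sec φ; at 57°, h = 1.000, k = 1.836, so h·k = 1.836.
True area = apparent / (areal scale) = 137000 / 1.836 ≈ 74600 km².

74600 km²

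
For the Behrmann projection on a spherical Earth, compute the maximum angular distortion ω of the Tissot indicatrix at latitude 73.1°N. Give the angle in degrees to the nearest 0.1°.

The Behrmann projection is cylindrical equal-area with φ₀ = 30°. For cylindrical equal-area with standard parallel φ₀, h = cos φ / cos φ₀ and k = cos φ₀ / cos φ, so h·k = 1.
At 73.1°: h = 0.3357, k = 2.979; principal scales a = 2.979, b = 0.3357.
sin(ω/2) = (a − b)/(a + b) = 2.643/3.315 = 0.7975, so ω = 2 arcsin(0.7975) ≈ 105.8°.

105.8°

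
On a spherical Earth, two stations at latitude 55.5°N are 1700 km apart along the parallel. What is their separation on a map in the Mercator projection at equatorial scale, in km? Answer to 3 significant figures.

3000 km

For Mercator, h = k = sec φ (a conformal cylindrical projection has a single point scale, 1/cos φ).
Along the parallel, k = sec 55.5° = 1/0.5664 = 1.766.
Map distance = 1700 × 1.766 ≈ 3000 km.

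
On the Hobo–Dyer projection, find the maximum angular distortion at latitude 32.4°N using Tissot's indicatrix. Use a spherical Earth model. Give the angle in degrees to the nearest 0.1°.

7.1°

Hobo–Dyer is a cylindrical equal-area projection with standard parallels at ±37.5°. A cylindrical equal-area projection with standard parallel φ₀ has meridian scale h = cos φ / cos φ₀ and parallel scale k = cos φ₀ / cos φ (so areas are preserved, h·k = 1).
At 32.4°: h = 1.064, k = 0.9396; principal scales a = 1.064, b = 0.9396.
sin(ω/2) = (a − b)/(a + b) = 0.1246/2.004 = 0.06219, so ω = 2 arcsin(0.06219) ≈ 7.1°.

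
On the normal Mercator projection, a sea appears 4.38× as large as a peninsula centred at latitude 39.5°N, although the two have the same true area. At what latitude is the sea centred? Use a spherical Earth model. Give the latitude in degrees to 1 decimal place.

On Mercator, (apparent₁)/(apparent₂) = sec²φ₁ / sec²φ₂ when true areas are equal.
cos²φ₂ / cos²φ₁ = 4.38  ⇒  cos φ₁ = cos 39.5° / √4.38 = 0.7716/2.093 = 0.3687.
φ₁ = arccos(0.3687) ≈ 68.4°.

68.4°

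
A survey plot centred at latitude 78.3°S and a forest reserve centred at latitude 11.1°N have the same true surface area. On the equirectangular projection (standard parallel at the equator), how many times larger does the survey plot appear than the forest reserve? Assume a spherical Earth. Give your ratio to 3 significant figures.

Plate carrée maps x = Rλ, y = Rφ. The meridian scale is h = 1 and the parallel scale is k = 1/cos φ = sec φ.
Areal scale at 78.3°: h·k = 1.000 × 4.931 = 4.931.
Areal scale at 11.1°: h·k = 1.000 × 1.019 = 1.019.
Ratio = 4.931/1.019 ≈ 4.84.

4.84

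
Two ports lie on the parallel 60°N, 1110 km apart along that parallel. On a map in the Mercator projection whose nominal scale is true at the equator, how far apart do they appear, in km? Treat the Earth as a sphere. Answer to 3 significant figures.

For Mercator, h = k = sec φ (a conformal cylindrical projection has a single point scale, 1/cos φ).
Along the parallel, k = sec 60° = 1/0.5000 = 2.000.
Map distance = 1110 × 2.000 ≈ 2220 km.

2220 km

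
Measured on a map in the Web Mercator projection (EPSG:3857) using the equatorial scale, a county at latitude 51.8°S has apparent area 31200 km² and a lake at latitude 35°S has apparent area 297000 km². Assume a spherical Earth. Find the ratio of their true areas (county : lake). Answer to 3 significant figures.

On Mercator the areal scale is sec²φ, so true area = apparent × cos²φ.
True area of county: 31200 × cos²(51.8°) = 31200 × 0.3824 = 11930 km².
True area of lake: 297000 × cos²(35°) = 297000 × 0.6710 = 199300 km².
Ratio = 11930 / 199300 ≈ 0.0599.

0.0599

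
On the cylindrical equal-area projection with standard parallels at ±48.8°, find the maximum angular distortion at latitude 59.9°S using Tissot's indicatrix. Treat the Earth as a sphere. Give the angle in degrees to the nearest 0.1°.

For cylindrical equal-area with standard parallel φ₀, h = cos φ / cos φ₀ and k = cos φ₀ / cos φ, so h·k = 1.
At 59.9°: h = 0.7614, k = 1.313; principal scales a = 1.313, b = 0.7614.
sin(ω/2) = (a − b)/(a + b) = 0.5520/2.075 = 0.2661, so ω = 2 arcsin(0.2661) ≈ 30.9°.

30.9°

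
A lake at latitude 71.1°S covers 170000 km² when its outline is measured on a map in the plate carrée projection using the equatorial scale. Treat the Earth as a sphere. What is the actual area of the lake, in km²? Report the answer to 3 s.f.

In the plate carrée (x = Rλ, y = Rφ), meridians are true-scale (h = 1) and parallels are stretched by k = sec φ.
Areal scale = h·k = 1 × sec φ; at 71.1°, h = 1.000, k = 3.087, so h·k = 3.087.
True area = apparent / (areal scale) = 170000 / 3.087 ≈ 55100 km².

55100 km²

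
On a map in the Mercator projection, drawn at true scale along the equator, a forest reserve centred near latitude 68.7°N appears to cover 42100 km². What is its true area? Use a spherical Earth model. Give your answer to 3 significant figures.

5560 km²

Mercator is conformal, so the point scale is isotropic: h = k = sec φ = 1/cos φ.
Areal scale = k² = sec²φ = 1/cos²(68.7°) = 1/0.3633² = 7.579.
True area = apparent / (areal scale) = 42100 / 7.579 ≈ 5560 km².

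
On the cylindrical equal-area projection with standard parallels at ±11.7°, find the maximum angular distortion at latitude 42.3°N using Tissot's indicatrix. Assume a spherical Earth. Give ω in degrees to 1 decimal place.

31.7°

For cylindrical equal-area with standard parallel φ₀, h = cos φ / cos φ₀ and k = cos φ₀ / cos φ, so h·k = 1.
At 42.3°: h = 0.7553, k = 1.324; principal scales a = 1.324, b = 0.7553.
sin(ω/2) = (a − b)/(a + b) = 0.5686/2.079 = 0.2735, so ω = 2 arcsin(0.2735) ≈ 31.7°.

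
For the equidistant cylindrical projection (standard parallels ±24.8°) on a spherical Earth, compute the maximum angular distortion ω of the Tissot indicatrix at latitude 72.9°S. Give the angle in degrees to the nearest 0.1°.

61.4°

The equidistant cylindrical projection with φ₀ = 24.8° has h = 1 (meridians true) and k = cos φ₀ / cos φ along parallels.
At 72.9°: h = 1.000, k = 3.087; principal scales a = 3.087, b = 1.000.
sin(ω/2) = (a − b)/(a + b) = 2.087/4.087 = 0.5107, so ω = 2 arcsin(0.5107) ≈ 61.4°.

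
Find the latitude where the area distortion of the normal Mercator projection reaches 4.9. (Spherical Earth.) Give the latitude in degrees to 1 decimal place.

Mercator areal scale is sec²φ.
sec²φ = 4.9  ⇒  cos²φ = 0.2041  ⇒  cos φ = 0.4518.
φ = arccos(0.4518) ≈ 63.1°.

63.1°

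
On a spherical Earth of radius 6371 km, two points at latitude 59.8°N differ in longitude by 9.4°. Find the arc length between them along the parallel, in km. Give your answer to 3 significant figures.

Arc length along a parallel = R cos φ · Δλ (with Δλ in radians).
= 6371 × cos 59.8° × (9.4° × π/180) = 6371 × 0.5030 × 0.1641 ≈ 526 km.

526 km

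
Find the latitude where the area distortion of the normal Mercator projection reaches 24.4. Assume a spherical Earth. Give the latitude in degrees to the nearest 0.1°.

78.3°

Mercator areal scale is sec²φ.
sec²φ = 24.4  ⇒  cos²φ = 0.04098  ⇒  cos φ = 0.2024.
φ = arccos(0.2024) ≈ 78.3°.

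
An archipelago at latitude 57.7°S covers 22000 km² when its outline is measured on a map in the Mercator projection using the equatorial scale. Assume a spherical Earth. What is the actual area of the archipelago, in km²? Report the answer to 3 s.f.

6280 km²

Mercator is conformal, so the point scale is isotropic: h = k = sec φ = 1/cos φ.
Areal scale = k² = sec²φ = 1/cos²(57.7°) = 1/0.5344² = 3.502.
True area = apparent / (areal scale) = 22000 / 3.502 ≈ 6280 km².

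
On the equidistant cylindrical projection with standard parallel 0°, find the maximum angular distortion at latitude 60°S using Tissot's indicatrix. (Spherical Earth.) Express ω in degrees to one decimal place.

In the plate carrée (x = Rλ, y = Rφ), meridians are true-scale (h = 1) and parallels are stretched by k = sec φ.
At 60°: h = 1.000, k = 2.000; principal scales a = 2.000, b = 1.000.
sin(ω/2) = (a − b)/(a + b) = 1.0000/3.000 = 0.3333, so ω = 2 arcsin(0.3333) ≈ 38.9°.

38.9°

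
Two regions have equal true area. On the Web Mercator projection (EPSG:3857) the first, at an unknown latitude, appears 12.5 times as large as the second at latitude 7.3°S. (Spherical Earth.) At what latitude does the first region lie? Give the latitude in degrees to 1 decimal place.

Mercator areal scale is sec²φ, so apparent-area ratio = sec²φ₁ / sec²φ₂ = cos²φ₂ / cos²φ₁.
cos²φ₂ / cos²φ₁ = 12.5  ⇒  cos φ₁ = cos 7.3° / √12.5 = 0.9919/3.536 = 0.2806.
φ₁ = arccos(0.2806) ≈ 73.7°.

73.7°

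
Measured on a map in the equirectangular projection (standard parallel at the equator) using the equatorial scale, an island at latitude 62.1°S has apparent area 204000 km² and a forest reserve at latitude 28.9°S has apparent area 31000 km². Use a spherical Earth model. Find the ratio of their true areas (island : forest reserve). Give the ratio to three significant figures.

Plate carrée has h = 1 and k = sec φ, giving areal scale sec φ; true area = (apparent area) · cos φ.
True area of island: 204000 × cos(62.1°) = 204000 × 0.4679 = 95460 km².
True area of forest reserve: 31000 × cos(28.9°) = 31000 × 0.8755 = 27140 km².
Ratio = 95460 / 27140 ≈ 3.52.

3.52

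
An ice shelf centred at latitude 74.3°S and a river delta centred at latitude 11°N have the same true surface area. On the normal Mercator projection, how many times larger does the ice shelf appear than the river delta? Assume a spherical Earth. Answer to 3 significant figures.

13.2

Mercator areal scale is sec²φ.
At 74.3°: sec²(74.3°) = 1/0.2706² = 13.66.
At 11°: sec²(11°) = 1/0.9816² = 1.038.
Ratio = 13.66/1.038 = cos²(11°)/cos²(74.3°) ≈ 13.2.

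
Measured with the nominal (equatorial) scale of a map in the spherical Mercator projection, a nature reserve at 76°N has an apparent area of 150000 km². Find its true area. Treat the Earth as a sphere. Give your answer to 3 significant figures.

8780 km²

Mercator is conformal, so the point scale is isotropic: h = k = sec φ = 1/cos φ.
Areal scale = k² = sec²φ = 1/cos²(76°) = 1/0.2419² = 17.09.
True area = apparent / (areal scale) = 150000 / 17.09 ≈ 8780 km².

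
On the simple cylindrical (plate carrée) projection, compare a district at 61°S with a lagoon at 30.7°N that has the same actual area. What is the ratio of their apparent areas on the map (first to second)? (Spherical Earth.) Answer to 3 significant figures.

For the equirectangular projection with φ₀ = 0 (plate carrée), h = 1 along meridians and k = sec φ along parallels.
Areal scale at 61°: h·k = 1.000 × 2.063 = 2.063.
Areal scale at 30.7°: h·k = 1.000 × 1.163 = 1.163.
Ratio = 2.063/1.163 ≈ 1.77.

1.77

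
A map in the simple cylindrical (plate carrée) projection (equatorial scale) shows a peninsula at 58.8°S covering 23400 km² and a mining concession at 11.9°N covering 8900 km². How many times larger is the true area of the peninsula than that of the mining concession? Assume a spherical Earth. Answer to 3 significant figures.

Plate carrée has h = 1 and k = sec φ, giving areal scale sec φ; true area = (apparent area) · cos φ.
True area of peninsula: 23400 × cos(58.8°) = 23400 × 0.5180 = 12120 km².
True area of mining concession: 8900 × cos(11.9°) = 8900 × 0.9785 = 8709 km².
Ratio = 12120 / 8709 ≈ 1.39.

1.39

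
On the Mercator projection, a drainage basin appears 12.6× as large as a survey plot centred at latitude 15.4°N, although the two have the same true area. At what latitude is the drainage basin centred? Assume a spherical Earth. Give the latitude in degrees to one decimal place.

On Mercator, (apparent₁)/(apparent₂) = sec²φ₁ / sec²φ₂ when true areas are equal.
cos²φ₂ / cos²φ₁ = 12.6  ⇒  cos φ₁ = cos 15.4° / √12.6 = 0.9641/3.550 = 0.2716.
φ₁ = arccos(0.2716) ≈ 74.2°.

74.2°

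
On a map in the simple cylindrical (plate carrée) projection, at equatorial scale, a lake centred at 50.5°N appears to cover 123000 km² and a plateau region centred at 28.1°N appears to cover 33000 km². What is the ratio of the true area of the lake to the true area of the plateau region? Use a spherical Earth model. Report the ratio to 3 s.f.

On the plate carrée, areal scale = h·k = 1 × sec φ, so true area = apparent × cos φ.
True area of lake: 123000 × cos(50.5°) = 123000 × 0.6361 = 78240 km².
True area of plateau region: 33000 × cos(28.1°) = 33000 × 0.8821 = 29110 km².
Ratio = 78240 / 29110 ≈ 2.69.

2.69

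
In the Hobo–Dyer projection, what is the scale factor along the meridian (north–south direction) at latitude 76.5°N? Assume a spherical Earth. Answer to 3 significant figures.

The Hobo–Dyer projection is cylindrical equal-area with φ₀ = 37.5°. For cylindrical equal-area with standard parallel φ₀, h = cos φ / cos φ₀ and k = cos φ₀ / cos φ, so h·k = 1.
h = cos 76.5° / cos 37.5° = 0.2334/0.7934 = 0.2943.

0.294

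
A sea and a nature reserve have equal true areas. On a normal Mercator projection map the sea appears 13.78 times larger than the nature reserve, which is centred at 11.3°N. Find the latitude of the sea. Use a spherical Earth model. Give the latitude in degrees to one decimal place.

Mercator areal scale is sec²φ, so apparent-area ratio = sec²φ₁ / sec²φ₂ = cos²φ₂ / cos²φ₁.
cos²φ₂ / cos²φ₁ = 13.78  ⇒  cos φ₁ = cos 11.3° / √13.78 = 0.9806/3.712 = 0.2642.
φ₁ = arccos(0.2642) ≈ 74.7°.

74.7°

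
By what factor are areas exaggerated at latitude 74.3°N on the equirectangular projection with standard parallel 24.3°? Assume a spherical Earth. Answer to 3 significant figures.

The equidistant cylindrical projection with φ₀ = 24.3° has h = 1 (meridians true) and k = cos φ₀ / cos φ along parallels.
Areal scale = h·k = 1 × cos φ₀ / cos φ; at 74.3°, h = 1.000, k = 3.368, so h·k = 3.368.

3.37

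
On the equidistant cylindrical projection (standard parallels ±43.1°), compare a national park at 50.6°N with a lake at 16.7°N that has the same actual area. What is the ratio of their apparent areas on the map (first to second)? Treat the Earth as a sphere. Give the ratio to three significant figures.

The equidistant cylindrical projection with φ₀ = 43.1° has h = 1 (meridians true) and k = cos φ₀ / cos φ along parallels.
Areal scale at 50.6°: h·k = 1.000 × 1.150 = 1.150.
Areal scale at 16.7°: h·k = 1.000 × 0.7623 = 0.7623.
Ratio = 1.150/0.7623 ≈ 1.51.

1.51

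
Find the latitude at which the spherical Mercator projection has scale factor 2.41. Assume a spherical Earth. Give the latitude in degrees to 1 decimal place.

65.5°

Mercator scale is k = sec φ = 1/cos φ.
1/cos φ = 2.41  ⇒  cos φ = 0.4149  ⇒  φ = arccos(0.4149) ≈ 65.5°.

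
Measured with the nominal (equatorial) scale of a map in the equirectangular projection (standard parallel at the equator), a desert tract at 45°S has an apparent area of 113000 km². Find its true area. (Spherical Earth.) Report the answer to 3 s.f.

Plate carrée maps x = Rλ, y = Rφ. The meridian scale is h = 1 and the parallel scale is k = 1/cos φ = sec φ.
Areal scale = h·k = 1 × sec φ; at 45°, h = 1.000, k = 1.414, so h·k = 1.414.
True area = apparent / (areal scale) = 113000 / 1.414 ≈ 79900 km².

79900 km²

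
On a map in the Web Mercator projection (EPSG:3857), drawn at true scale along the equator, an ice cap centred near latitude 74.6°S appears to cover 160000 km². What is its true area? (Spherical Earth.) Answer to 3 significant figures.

For Mercator, h = k = sec φ (a conformal cylindrical projection has a single point scale, 1/cos φ).
Areal scale = k² = sec²φ = 1/cos²(74.6°) = 1/0.2656² = 14.18.
True area = apparent / (areal scale) = 160000 / 14.18 ≈ 11300 km².

11300 km²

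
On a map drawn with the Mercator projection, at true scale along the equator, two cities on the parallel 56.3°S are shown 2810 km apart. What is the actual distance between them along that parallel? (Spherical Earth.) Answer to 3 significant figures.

Mercator is conformal, so the point scale is isotropic: h = k = sec φ = 1/cos φ.
Along the parallel at 56.3°, map distances are exaggerated by k = sec 56.3° = 1.802.
True distance = 2810 / 1.802 = 2810 × cos 56.3° ≈ 1560 km.

1560 km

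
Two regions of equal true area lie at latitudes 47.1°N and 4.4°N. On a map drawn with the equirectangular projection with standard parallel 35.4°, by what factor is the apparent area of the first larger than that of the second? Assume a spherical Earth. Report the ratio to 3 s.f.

1.46

The equidistant cylindrical projection with φ₀ = 35.4° has h = 1 (meridians true) and k = cos φ₀ / cos φ along parallels.
Areal scale at 47.1°: h·k = 1.000 × 1.197 = 1.197.
Areal scale at 4.4°: h·k = 1.000 × 0.8175 = 0.8175.
Ratio = 1.197/0.8175 ≈ 1.46.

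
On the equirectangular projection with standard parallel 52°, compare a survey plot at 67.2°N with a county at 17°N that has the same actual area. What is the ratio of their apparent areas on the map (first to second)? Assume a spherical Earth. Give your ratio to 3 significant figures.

The equidistant cylindrical projection with φ₀ = 52° has h = 1 (meridians true) and k = cos φ₀ / cos φ along parallels.
Areal scale at 67.2°: h·k = 1.000 × 1.589 = 1.589.
Areal scale at 17°: h·k = 1.000 × 0.6438 = 0.6438.
Ratio = 1.589/0.6438 ≈ 2.47.

2.47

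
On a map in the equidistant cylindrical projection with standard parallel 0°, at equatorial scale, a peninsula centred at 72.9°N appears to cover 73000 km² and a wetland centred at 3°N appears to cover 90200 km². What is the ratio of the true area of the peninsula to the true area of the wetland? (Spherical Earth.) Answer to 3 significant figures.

On the plate carrée, areal scale = h·k = 1 × sec φ, so true area = apparent × cos φ.
True area of peninsula: 73000 × cos(72.9°) = 73000 × 0.2940 = 21460 km².
True area of wetland: 90200 × cos(3°) = 90200 × 0.9986 = 90080 km².
Ratio = 21460 / 90080 ≈ 0.238.

0.238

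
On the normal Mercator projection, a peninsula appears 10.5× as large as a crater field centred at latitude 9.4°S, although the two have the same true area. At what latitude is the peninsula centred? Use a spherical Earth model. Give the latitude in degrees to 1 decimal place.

Mercator areal scale is sec²φ, so apparent-area ratio = sec²φ₁ / sec²φ₂ = cos²φ₂ / cos²φ₁.
cos²φ₂ / cos²φ₁ = 10.5  ⇒  cos φ₁ = cos 9.4° / √10.5 = 0.9866/3.240 = 0.3045.
φ₁ = arccos(0.3045) ≈ 72.3°.

72.3°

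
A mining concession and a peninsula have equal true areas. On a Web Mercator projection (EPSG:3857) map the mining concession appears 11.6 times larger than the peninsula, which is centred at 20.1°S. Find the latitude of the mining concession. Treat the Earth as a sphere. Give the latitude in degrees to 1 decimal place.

Mercator areal scale is sec²φ, so apparent-area ratio = sec²φ₁ / sec²φ₂ = cos²φ₂ / cos²φ₁.
cos²φ₂ / cos²φ₁ = 11.6  ⇒  cos φ₁ = cos 20.1° / √11.6 = 0.9391/3.406 = 0.2757.
φ₁ = arccos(0.2757) ≈ 74.0°.

74.0°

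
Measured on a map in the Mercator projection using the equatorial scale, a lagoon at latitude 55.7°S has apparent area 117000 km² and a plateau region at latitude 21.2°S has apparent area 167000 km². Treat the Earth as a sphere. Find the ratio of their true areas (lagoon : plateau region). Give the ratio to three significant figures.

Since Mercator area scale is 1/cos²φ, the true area equals the apparent area multiplied by cos²φ.
True area of lagoon: 117000 × cos²(55.7°) = 117000 × 0.3176 = 37150 km².
True area of plateau region: 167000 × cos²(21.2°) = 167000 × 0.8692 = 145200 km².
Ratio = 37150 / 145200 ≈ 0.256.

0.256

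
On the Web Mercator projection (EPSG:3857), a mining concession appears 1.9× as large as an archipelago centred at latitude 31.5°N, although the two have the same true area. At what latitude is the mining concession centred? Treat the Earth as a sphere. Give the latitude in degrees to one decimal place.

For equal true areas on Mercator, apparent areas scale as sec²φ, so the ratio is cos²φ₂ / cos²φ₁.
cos²φ₂ / cos²φ₁ = 1.9  ⇒  cos φ₁ = cos 31.5° / √1.9 = 0.8526/1.378 = 0.6186.
φ₁ = arccos(0.6186) ≈ 51.8°.

51.8°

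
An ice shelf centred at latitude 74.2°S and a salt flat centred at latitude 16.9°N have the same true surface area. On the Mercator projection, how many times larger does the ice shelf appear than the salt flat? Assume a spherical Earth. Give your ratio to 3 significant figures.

12.3

On Mercator, area is exaggerated by sec²φ = 1/cos²φ.
At 74.2°: sec²(74.2°) = 1/0.2723² = 13.49.
At 16.9°: sec²(16.9°) = 1/0.9568² = 1.092.
Ratio = 13.49/1.092 = cos²(16.9°)/cos²(74.2°) ≈ 12.3.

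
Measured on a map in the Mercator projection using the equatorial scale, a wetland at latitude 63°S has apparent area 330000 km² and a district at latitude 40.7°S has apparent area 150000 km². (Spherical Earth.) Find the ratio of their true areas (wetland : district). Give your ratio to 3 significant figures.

0.789

Since Mercator area scale is 1/cos²φ, the true area equals the apparent area multiplied by cos²φ.
True area of wetland: 330000 × cos²(63°) = 330000 × 0.2061 = 68020 km².
True area of district: 150000 × cos²(40.7°) = 150000 × 0.5748 = 86220 km².
Ratio = 68020 / 86220 ≈ 0.789.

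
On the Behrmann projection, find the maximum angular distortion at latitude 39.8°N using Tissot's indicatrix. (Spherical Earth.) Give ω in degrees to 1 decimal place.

13.7°

The Behrmann projection is cylindrical equal-area with φ₀ = 30°. Cylindrical equal-area (φ₀ = 30°): h = cos φ / cos 30° along meridians, k = cos 30° / cos φ along parallels; h·k = 1.
At 39.8°: h = 0.8871, k = 1.127; principal scales a = 1.127, b = 0.8871.
sin(ω/2) = (a − b)/(a + b) = 0.2401/2.014 = 0.1192, so ω = 2 arcsin(0.1192) ≈ 13.7°.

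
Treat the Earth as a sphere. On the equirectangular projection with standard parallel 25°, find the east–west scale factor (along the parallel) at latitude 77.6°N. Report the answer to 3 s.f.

4.22

In the equirectangular projection with standard parallel φ₀ = 25° (x = Rλ cos φ₀, y = Rφ), meridians are true-scale (h = 1) and the parallel scale is k = cos φ₀ / cos φ.
k = cos 25° / cos 77.6° = 0.9063/0.2147 = 4.221.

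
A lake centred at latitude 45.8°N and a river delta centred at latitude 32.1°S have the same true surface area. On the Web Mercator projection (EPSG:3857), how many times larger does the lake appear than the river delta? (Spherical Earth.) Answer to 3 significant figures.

On Mercator, area is exaggerated by sec²φ = 1/cos²φ.
At 45.8°: sec²(45.8°) = 1/0.6972² = 2.057.
At 32.1°: sec²(32.1°) = 1/0.8471² = 1.394.
Ratio = 2.057/1.394 = cos²(32.1°)/cos²(45.8°) ≈ 1.48.

1.48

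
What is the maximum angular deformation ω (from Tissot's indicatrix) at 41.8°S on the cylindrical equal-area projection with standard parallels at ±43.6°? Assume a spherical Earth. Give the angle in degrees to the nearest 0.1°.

3.3°

Cylindrical equal-area (φ₀ = 43.6°): h = cos φ / cos 43.6° along meridians, k = cos 43.6° / cos φ along parallels; h·k = 1.
At 41.8°: h = 1.029, k = 0.9714; principal scales a = 1.029, b = 0.9714.
sin(ω/2) = (a − b)/(a + b) = 0.05800/2.001 = 0.02899, so ω = 2 arcsin(0.02899) ≈ 3.3°.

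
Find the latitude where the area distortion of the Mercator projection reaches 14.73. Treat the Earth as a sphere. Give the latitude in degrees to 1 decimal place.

Mercator areal scale is sec²φ.
sec²φ = 14.73  ⇒  cos²φ = 0.06789  ⇒  cos φ = 0.2606.
φ = arccos(0.2606) ≈ 74.9°.

74.9°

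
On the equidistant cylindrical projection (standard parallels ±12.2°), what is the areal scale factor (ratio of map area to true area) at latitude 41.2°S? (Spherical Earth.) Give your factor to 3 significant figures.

With standard parallel φ₀ = 12.2°, the equirectangular projection gives x = Rλ cos φ₀, y = Rφ, so h = 1 and k = cos 12.2° / cos φ.
Areal scale = h·k = 1 × cos φ₀ / cos φ; at 41.2°, h = 1.000, k = 1.299, so h·k = 1.299.

1.30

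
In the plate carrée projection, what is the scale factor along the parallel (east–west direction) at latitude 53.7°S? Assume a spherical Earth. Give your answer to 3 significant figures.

In the plate carrée (x = Rλ, y = Rφ), meridians are true-scale (h = 1) and parallels are stretched by k = sec φ.
k = 1/cos 53.7° = 1/0.5920 = 1.689.

1.69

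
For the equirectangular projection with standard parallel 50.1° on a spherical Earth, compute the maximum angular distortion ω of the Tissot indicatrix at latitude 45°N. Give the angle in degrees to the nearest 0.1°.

5.6°

The equidistant cylindrical projection with φ₀ = 50.1° has h = 1 (meridians true) and k = cos φ₀ / cos φ along parallels.
At 45°: h = 1.000, k = 0.9071; principal scales a = 1.000, b = 0.9071.
sin(ω/2) = (a − b)/(a + b) = 0.09285/1.907 = 0.04869, so ω = 2 arcsin(0.04869) ≈ 5.6°.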